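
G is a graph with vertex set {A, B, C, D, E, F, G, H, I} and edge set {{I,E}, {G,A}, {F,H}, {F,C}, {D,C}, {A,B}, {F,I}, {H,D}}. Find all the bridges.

A-B, A-G, E-I, F-I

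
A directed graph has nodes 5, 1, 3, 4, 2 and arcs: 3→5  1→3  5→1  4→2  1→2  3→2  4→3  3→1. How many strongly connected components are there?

3

{1, 3, 5} are all mutually reachable — one SCC of size 3.
{4} is an SCC by itself.
{2} is an SCC by itself.
That gives 3 strongly connected components.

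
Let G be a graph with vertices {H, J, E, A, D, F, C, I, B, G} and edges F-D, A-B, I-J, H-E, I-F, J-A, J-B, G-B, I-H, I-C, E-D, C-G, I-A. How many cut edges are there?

The edges on the cycle I-C-G-B-A-I are not bridges since each lies on that cycle.
Every edge lies on some cycle, so there are no bridges.

0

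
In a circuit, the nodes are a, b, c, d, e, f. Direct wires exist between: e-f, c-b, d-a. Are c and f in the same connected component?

No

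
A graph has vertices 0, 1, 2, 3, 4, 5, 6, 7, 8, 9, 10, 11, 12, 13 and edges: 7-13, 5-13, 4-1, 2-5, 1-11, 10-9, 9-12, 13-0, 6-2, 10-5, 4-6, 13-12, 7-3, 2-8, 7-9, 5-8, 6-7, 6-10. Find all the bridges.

The edges on the cycle 6-10-9-7-6 are not bridges since each lies on that cycle.
But removing 11-1 disconnects 11 from 1; removing 0-13 disconnects 0 from 13; removing 6-4 disconnects 6 from 4; removing 1-4 disconnects 1 from 4 — these are bridges.
In total 5 edges are bridges.

0-13, 1-11, 1-4, 3-7, 4-6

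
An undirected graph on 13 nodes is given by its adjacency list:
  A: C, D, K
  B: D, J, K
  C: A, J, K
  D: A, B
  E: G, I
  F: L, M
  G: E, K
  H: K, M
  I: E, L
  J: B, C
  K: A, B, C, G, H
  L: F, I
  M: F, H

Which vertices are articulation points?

K

Removing K increases the component count from 1 to 2, so K is a cut vertex.
By contrast removing L leaves 1 component; it is not a cut vertex. No other vertex is a cut vertex either.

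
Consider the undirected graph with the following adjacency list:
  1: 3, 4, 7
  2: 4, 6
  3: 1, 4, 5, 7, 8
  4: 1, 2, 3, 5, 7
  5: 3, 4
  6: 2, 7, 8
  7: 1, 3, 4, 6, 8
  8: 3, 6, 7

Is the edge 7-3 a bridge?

No

After removing 7-3, the path 7-1-3 still connects them, so the edge is not a bridge.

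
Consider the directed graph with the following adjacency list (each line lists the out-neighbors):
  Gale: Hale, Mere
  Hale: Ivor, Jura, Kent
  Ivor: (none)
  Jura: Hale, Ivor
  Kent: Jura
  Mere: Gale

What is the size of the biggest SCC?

3

{Hale, Jura, Kent} are all mutually reachable — one SCC of size 3.
{Gale, Mere} are all mutually reachable — one SCC of size 2.
{Ivor} is an SCC by itself.
The largest has 3 vertices.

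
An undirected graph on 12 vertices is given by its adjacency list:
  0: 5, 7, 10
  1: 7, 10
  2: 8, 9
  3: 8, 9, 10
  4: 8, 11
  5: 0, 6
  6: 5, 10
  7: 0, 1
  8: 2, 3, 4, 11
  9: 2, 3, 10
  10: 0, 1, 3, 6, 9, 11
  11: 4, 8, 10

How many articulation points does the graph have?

1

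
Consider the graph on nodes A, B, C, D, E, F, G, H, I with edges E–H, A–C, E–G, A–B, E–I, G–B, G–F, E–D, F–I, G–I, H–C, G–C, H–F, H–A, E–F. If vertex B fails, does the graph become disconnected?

Deleting B leaves 1 component (was 1) (its neighbors A, G remain connected to each other), so B is not a cut vertex.

No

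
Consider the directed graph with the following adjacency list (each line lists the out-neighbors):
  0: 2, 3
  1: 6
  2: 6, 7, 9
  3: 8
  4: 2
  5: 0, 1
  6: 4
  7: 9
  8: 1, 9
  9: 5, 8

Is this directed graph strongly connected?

Yes

From 8 we can reach every vertex (0, 1, 2, 3, 4, 5, 6, 7, 8, 9), and every vertex can reach 8 (0, 1, 2, 3, 4, 5, 6, 7, 8, 9). So the whole graph is one strongly connected component.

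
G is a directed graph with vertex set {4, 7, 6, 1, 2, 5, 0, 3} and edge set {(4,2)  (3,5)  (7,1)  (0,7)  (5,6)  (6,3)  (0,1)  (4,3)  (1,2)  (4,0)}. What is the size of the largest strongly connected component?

3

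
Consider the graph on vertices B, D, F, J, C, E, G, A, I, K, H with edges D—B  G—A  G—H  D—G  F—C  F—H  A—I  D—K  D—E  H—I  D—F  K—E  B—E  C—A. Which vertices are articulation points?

Removing D increases the component count from 2 to 3, so D is a cut vertex.
By contrast removing I leaves 2 components; it is not a cut vertex. No other vertex is a cut vertex either.

D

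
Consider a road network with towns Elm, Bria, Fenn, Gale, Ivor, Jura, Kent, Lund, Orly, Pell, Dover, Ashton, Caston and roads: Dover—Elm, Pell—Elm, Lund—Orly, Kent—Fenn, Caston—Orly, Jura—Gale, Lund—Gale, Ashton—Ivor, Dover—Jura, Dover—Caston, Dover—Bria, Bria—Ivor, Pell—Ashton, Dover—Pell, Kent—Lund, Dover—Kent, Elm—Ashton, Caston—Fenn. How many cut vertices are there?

1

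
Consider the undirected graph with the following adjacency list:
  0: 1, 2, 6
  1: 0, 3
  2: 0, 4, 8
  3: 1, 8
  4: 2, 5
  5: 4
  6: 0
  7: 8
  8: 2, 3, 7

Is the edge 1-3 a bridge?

After removing 1-3, the path 1-0-2-8-3 still connects them, so the edge is not a bridge.

No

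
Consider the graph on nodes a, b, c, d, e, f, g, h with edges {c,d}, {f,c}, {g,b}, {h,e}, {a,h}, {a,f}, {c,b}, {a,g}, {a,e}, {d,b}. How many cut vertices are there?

Removing a increases the component count from 1 to 2, so a is a cut vertex.
By contrast removing g leaves 1 component; it is not a cut vertex. No other vertex is a cut vertex either.

1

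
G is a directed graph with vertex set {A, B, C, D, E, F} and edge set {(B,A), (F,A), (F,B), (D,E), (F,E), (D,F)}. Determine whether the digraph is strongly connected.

No

There is no directed path from C to E, so the graph is not strongly connected.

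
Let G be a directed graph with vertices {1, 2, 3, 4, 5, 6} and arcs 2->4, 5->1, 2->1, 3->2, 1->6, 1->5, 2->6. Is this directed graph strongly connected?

No

There is no directed path from 1 to 2, so the graph is not strongly connected.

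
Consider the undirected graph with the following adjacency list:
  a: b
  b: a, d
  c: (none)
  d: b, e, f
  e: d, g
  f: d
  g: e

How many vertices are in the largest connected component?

c is isolated — a component by itself.
Starting from a we can reach a, b, d, e, f, g. That is one component of size 6.
The largest has 6 vertices.

6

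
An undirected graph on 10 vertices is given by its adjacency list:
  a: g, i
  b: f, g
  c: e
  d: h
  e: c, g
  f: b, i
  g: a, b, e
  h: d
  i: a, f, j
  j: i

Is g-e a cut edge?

Yes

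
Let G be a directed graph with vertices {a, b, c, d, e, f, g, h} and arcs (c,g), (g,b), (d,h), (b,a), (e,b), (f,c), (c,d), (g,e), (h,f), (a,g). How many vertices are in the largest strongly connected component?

{c, d, f, h} are all mutually reachable — one SCC of size 4.
{a, b, e, g} are all mutually reachable — one SCC of size 4.
The largest has 4 vertices.

4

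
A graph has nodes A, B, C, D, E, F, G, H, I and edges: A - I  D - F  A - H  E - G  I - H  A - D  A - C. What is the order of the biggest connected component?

B is isolated — a component by itself.
Starting from E we can reach E, G. That is one component of size 2.
Starting from A we can reach A, C, D, F, H, I. That is one component of size 6.
The largest has 6 vertices.

6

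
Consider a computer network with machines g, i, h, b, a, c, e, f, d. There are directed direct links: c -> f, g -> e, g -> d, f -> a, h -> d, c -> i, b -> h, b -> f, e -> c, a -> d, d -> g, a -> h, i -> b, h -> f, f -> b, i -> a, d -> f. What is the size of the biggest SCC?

9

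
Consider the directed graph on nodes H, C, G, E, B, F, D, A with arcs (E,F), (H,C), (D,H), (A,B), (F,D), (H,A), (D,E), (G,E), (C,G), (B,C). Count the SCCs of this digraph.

{A, B, C, D, E, F, G, H} are all mutually reachable — one SCC of size 8.
That gives 1 strongly connected component.

1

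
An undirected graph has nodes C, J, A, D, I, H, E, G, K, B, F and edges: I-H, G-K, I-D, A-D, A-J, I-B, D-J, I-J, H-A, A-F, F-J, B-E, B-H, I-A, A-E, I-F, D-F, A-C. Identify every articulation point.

A

Removing A increases the component count from 2 to 3, so A is a cut vertex.
By contrast removing F leaves 2 components; it is not a cut vertex. No other vertex is a cut vertex either.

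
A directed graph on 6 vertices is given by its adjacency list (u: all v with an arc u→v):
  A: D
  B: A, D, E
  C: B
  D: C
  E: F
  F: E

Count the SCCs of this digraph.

{A, B, C, D} are all mutually reachable — one SCC of size 4.
{E, F} are all mutually reachable — one SCC of size 2.
That gives 2 strongly connected components.

2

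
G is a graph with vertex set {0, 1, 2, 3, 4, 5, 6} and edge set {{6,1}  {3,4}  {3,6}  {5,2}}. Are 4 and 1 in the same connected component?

Yes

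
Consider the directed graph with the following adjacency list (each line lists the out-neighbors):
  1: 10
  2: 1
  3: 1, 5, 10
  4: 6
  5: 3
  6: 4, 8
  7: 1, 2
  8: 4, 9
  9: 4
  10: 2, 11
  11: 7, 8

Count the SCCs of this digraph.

3

{1, 2, 7, 10, 11} are all mutually reachable — one SCC of size 5.
{4, 6, 8, 9} are all mutually reachable — one SCC of size 4.
{3, 5} are all mutually reachable — one SCC of size 2.
That gives 3 strongly connected components.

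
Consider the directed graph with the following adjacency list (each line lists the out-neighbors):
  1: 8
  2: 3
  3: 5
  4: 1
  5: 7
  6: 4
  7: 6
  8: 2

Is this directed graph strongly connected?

Yes

From 6 we can reach every vertex (1, 2, 3, 4, 5, 6, 7, 8), and every vertex can reach 6 (1, 2, 3, 4, 5, 6, 7, 8). So the whole graph is one strongly connected component.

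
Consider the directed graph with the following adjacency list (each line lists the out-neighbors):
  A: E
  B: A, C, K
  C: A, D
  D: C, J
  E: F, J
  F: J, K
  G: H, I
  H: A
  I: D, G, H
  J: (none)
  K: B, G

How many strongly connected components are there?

2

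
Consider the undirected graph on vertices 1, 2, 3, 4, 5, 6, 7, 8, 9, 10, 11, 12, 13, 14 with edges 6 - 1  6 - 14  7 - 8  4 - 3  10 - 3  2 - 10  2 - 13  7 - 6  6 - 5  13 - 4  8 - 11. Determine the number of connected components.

4

9 is isolated — a component by itself.
12 is isolated — a component by itself.
Starting from 2 we can reach 2, 3, 4, 10, 13. That is one component of size 5.
Starting from 1 we can reach 1, 5, 6, 7, 8, 11, 14. That is one component of size 7.
Total: 4 components.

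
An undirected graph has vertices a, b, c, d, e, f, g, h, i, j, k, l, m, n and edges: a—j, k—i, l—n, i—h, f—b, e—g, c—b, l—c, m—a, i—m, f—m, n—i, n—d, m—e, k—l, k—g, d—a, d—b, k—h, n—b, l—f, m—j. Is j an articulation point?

Deleting j leaves 1 component (was 1) (its neighbors a, m remain connected to each other), so j is not a cut vertex.

No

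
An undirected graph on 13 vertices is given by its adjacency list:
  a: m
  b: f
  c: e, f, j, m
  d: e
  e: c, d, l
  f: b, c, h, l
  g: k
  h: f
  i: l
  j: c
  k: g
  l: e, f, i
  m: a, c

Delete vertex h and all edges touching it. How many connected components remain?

2

With h gone, the remaining components are: {g, k}; {a, b, c, d, e, f, i, j, l, m}.
That is 2 components.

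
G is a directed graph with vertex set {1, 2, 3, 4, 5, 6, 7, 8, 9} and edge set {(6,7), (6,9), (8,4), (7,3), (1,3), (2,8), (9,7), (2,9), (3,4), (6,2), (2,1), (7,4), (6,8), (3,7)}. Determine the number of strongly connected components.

{3, 7} are all mutually reachable — one SCC of size 2.
{4} is an SCC by itself.
{9} is an SCC by itself.
{5} is an SCC by itself.
{8} is an SCC by itself.
(and 3 more singleton SCCs)
That gives 8 strongly connected components.

8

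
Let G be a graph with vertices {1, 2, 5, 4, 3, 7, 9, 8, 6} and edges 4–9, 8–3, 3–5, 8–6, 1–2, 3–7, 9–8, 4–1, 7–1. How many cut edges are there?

3

The edges on the cycle 4-9-8-3-7-1-4 are not bridges since each lies on that cycle.
But removing 5–3 disconnects 5 from 3; removing 1–2 disconnects 1 from 2; removing 8–6 disconnects 8 from 6 — these are bridges.
That makes 3 bridges.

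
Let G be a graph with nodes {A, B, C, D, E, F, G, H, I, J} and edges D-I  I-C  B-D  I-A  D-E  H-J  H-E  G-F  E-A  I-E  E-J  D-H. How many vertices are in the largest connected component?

8

Starting from F we can reach F, G. That is one component of size 2.
Starting from A we can reach A, B, C, D, E, H, I, J. That is one component of size 8.
The largest has 8 vertices.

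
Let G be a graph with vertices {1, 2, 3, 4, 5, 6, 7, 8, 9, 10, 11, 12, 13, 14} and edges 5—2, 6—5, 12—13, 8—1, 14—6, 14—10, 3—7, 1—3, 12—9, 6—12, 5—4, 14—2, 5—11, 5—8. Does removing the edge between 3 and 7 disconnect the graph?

Removing 3—7 leaves no path between 3 and 7: the component count goes from 1 to 2. So it is a bridge.

Yes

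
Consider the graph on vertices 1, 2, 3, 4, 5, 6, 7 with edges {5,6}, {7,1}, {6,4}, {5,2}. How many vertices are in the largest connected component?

4

3 is isolated — a component by itself.
Starting from 1 we can reach 1, 7. That is one component of size 2.
Starting from 2 we can reach 2, 4, 5, 6. That is one component of size 4.
The largest has 4 vertices.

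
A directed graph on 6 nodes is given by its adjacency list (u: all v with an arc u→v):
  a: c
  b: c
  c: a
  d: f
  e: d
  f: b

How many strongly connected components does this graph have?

{a, c} are all mutually reachable — one SCC of size 2.
{b} is an SCC by itself.
{f} is an SCC by itself.
{e} is an SCC by itself.
{d} is an SCC by itself.
That gives 5 strongly connected components.

5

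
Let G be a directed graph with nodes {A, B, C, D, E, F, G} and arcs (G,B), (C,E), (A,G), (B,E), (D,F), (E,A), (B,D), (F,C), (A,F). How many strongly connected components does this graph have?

1

{A, B, C, D, E, F, G} are all mutually reachable — one SCC of size 7.
That gives 1 strongly connected component.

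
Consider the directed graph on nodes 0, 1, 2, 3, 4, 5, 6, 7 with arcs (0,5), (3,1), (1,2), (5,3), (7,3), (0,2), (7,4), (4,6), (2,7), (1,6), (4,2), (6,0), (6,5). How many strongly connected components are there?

{0, 1, 2, 3, 4, 5, 6, 7} are all mutually reachable — one SCC of size 8.
That gives 1 strongly connected component.

1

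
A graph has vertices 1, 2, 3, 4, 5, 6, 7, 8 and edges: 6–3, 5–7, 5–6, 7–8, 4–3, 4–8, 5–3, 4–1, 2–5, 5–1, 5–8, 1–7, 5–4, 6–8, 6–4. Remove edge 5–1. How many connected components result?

1

5 and 1 are still connected via 5-4-1, so the component count stays at 1.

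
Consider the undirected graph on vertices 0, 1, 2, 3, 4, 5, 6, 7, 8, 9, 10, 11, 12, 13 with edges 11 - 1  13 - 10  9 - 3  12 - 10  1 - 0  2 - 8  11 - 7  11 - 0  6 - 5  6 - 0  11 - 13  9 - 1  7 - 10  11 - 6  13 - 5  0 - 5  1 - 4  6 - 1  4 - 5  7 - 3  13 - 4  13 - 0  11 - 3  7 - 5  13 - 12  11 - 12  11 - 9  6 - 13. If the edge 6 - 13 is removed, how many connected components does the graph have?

6 and 13 are still connected via 6-11-13, so the component count stays at 2.

2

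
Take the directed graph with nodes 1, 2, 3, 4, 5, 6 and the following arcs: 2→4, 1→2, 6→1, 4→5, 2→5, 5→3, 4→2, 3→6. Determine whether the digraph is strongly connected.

Yes

From 2 we can reach every vertex (1, 2, 3, 4, 5, 6), and every vertex can reach 2 (1, 2, 3, 4, 5, 6). So the whole graph is one strongly connected component.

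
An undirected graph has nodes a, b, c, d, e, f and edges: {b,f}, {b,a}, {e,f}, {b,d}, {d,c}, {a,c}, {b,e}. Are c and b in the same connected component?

Yes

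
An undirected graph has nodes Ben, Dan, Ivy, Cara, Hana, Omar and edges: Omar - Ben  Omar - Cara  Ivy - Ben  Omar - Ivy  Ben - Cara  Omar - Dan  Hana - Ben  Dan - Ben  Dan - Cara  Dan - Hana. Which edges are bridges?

none

The edges on the cycle Omar-Dan-Hana-Ben-Ivy-Omar are not bridges since each lies on that cycle.
Every edge lies on some cycle, so there are no bridges.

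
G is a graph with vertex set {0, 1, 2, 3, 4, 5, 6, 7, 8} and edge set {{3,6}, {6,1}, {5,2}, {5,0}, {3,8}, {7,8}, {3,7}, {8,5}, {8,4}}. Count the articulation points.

4

Removing 3 increases the component count from 1 to 2, so 3 is a cut vertex.
Removing 5 increases the component count from 1 to 3, so 5 is a cut vertex.
Removing 6 increases the component count from 1 to 2, so 6 is a cut vertex.
Likewise 8 is a cut vertex.
By contrast removing 1 leaves 1 component; it is not a cut vertex. No other vertex is a cut vertex either.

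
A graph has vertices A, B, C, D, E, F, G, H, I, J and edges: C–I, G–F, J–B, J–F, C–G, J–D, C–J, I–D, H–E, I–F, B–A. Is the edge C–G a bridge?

No

After removing C–G, the path C-J-F-G still connects them, so the edge is not a bridge.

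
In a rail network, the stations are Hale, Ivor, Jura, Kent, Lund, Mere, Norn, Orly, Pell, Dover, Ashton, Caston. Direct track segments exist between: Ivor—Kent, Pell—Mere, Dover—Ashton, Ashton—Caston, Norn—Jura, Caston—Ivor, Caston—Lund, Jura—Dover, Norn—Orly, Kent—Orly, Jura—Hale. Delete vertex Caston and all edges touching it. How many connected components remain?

3

With Caston gone, the remaining components are: {Lund}; {Mere, Pell}; {Hale, Ivor, Jura, Kent, Norn, Orly, Dover, Ashton}.
That is 3 components.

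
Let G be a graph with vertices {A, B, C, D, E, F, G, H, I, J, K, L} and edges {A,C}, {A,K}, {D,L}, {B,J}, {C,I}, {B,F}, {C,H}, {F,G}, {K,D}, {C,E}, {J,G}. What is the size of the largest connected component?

8

Starting from B we can reach B, F, G, J. That is one component of size 4.
Starting from A we can reach A, C, D, E, H, I, K, L. That is one component of size 8.
The largest has 8 vertices.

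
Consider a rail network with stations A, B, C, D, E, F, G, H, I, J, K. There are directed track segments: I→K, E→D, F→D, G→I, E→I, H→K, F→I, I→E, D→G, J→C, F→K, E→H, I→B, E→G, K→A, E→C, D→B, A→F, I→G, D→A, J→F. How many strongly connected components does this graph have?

4

{A, D, E, F, G, H, I, K} are all mutually reachable — one SCC of size 8.
{J} is an SCC by itself.
{B} is an SCC by itself.
{C} is an SCC by itself.
That gives 4 strongly connected components.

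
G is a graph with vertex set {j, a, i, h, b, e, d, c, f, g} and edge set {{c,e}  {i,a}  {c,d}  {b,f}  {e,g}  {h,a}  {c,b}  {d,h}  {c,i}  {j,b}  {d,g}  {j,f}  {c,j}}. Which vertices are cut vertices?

c

Removing c increases the component count from 1 to 2, so c is a cut vertex.
By contrast removing g leaves 1 component; it is not a cut vertex. No other vertex is a cut vertex either.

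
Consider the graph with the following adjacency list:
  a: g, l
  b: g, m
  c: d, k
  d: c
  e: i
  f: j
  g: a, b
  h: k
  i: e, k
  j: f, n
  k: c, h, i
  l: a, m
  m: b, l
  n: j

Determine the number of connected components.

Starting from f we can reach f, j, n. That is one component of size 3.
Starting from a we can reach a, b, g, l, m. That is one component of size 5.
Starting from c we can reach c, d, e, h, i, k. That is one component of size 6.
Total: 3 components.

3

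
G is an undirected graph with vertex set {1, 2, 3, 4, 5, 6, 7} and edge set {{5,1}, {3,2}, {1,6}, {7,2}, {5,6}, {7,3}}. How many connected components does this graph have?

4 is isolated — a component by itself.
Starting from 1 we can reach 1, 5, 6. That is one component of size 3.
Starting from 2 we can reach 2, 3, 7. That is one component of size 3.
Total: 3 components.

3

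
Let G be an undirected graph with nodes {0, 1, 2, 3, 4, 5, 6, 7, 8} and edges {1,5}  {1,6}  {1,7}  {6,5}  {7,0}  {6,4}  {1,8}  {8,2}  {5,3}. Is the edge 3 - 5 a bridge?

Removing 3 - 5 leaves no path between 3 and 5: the component count goes from 1 to 2. So it is a bridge.

Yes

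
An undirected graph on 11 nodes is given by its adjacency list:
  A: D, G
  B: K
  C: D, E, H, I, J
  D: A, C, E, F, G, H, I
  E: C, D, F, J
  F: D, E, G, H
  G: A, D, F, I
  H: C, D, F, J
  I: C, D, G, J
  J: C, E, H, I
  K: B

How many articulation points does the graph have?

0

Removing B, for instance, still leaves 2 components. No single vertex removal increases the component count — the graph has no articulation points.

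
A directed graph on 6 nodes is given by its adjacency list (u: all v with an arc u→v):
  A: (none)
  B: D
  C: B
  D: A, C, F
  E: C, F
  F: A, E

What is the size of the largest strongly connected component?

5

{B, C, D, E, F} are all mutually reachable — one SCC of size 5.
{A} is an SCC by itself.
The largest has 5 vertices.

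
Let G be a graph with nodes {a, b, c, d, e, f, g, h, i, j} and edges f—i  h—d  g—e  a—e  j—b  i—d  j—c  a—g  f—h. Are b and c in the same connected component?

Yes

From b we can reach b, c, j, which includes c.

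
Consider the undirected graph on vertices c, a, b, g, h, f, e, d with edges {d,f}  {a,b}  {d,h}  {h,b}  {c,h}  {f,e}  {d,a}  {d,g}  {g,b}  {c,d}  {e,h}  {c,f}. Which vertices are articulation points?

Removing c, for instance, still leaves 1 component. No single vertex removal increases the component count — the graph has no articulation points.

none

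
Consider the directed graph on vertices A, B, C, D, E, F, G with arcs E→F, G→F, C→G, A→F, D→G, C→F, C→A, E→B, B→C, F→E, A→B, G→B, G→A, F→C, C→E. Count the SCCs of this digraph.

2

{A, B, C, E, F, G} are all mutually reachable — one SCC of size 6.
{D} is an SCC by itself.
That gives 2 strongly connected components.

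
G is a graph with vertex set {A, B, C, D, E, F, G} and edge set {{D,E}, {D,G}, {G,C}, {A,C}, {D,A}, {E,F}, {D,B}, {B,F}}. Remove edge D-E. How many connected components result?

1

D and E are still connected via D-B-F-E, so the component count stays at 1.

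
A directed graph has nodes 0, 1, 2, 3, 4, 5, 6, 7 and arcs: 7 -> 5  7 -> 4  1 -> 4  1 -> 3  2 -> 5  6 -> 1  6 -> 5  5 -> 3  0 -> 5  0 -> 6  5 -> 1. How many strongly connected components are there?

{1} is an SCC by itself.
{3} is an SCC by itself.
{6} is an SCC by itself.
{7} is an SCC by itself.
{5} is an SCC by itself.
(and 3 more singleton SCCs)
That gives 8 strongly connected components.

8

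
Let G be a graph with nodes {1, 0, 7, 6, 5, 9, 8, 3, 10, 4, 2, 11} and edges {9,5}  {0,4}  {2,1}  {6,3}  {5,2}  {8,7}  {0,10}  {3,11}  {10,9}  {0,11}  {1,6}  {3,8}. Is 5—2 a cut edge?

After removing 5—2, the path 5-9-10-0-11-3-6-1-2 still connects them, so the edge is not a bridge.

No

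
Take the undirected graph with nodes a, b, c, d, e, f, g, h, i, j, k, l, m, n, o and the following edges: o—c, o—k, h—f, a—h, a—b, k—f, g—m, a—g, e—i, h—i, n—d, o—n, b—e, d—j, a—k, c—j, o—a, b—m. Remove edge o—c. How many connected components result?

o and c are still connected via o-n-d-j-c, so the component count stays at 2.

2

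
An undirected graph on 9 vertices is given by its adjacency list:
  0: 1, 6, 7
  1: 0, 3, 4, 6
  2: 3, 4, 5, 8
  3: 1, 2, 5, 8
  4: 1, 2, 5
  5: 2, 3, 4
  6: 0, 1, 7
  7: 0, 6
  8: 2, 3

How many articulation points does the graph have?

1

Removing 1 increases the component count from 1 to 2, so 1 is a cut vertex.
By contrast removing 5 leaves 1 component; it is not a cut vertex. No other vertex is a cut vertex either.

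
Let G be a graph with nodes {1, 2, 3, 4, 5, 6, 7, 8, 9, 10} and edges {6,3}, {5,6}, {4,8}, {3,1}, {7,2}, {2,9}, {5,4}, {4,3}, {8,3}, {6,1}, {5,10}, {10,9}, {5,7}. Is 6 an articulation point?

Deleting 6 leaves 1 component (was 1) (its neighbors 1, 3, 5 remain connected to each other), so 6 is not a cut vertex.

No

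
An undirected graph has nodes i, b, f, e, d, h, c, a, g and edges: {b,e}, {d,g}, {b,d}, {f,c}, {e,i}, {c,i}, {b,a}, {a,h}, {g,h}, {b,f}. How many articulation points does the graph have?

1

Removing b increases the component count from 1 to 2, so b is a cut vertex.
By contrast removing a leaves 1 component; it is not a cut vertex. No other vertex is a cut vertex either.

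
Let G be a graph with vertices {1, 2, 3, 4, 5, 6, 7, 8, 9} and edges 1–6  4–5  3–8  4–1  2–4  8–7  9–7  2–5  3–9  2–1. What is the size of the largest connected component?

Starting from 3 we can reach 3, 7, 8, 9. That is one component of size 4.
Starting from 1 we can reach 1, 2, 4, 5, 6. That is one component of size 5.
The largest has 5 vertices.

5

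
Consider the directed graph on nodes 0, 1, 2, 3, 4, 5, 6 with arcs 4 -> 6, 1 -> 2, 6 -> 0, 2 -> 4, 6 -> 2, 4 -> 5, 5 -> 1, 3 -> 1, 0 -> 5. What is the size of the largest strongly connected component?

{0, 1, 2, 4, 5, 6} are all mutually reachable — one SCC of size 6.
{3} is an SCC by itself.
The largest has 6 vertices.

6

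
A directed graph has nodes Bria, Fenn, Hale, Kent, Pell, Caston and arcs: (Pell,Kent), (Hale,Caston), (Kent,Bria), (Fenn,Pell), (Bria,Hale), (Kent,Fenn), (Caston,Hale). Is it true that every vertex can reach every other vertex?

No

There is no directed path from Caston to Fenn, so the graph is not strongly connected.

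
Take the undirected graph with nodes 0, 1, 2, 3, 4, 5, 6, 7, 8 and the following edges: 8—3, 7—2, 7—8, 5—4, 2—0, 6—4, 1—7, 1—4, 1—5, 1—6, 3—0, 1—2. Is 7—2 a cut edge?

After removing 7—2, the path 7-1-2 still connects them, so the edge is not a bridge.

No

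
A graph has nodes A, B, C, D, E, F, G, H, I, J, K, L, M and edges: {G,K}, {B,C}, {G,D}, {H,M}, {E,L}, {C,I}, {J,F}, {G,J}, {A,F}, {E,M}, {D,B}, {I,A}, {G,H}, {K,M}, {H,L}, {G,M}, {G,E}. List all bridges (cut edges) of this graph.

none

The edges on the cycle G-K-M-G are not bridges since each lies on that cycle.
Every edge lies on some cycle, so there are no bridges.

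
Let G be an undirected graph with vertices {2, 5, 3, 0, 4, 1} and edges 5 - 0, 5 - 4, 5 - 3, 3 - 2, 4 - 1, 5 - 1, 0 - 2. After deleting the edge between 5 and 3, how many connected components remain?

5 and 3 are still connected via 5-0-2-3, so the component count stays at 1.

1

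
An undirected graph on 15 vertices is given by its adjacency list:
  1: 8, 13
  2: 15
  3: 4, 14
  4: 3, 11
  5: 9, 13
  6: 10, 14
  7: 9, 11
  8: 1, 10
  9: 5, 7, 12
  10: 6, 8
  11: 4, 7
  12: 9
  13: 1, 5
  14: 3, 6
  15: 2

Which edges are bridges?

12-9, 15-2

The edges on the cycle 6-10-8-1-13-5-9-7-11-4-3-14-6 are not bridges since each lies on that cycle.
But removing 15-2 disconnects 15 from 2; removing 12-9 disconnects 12 from 9 — these are bridges.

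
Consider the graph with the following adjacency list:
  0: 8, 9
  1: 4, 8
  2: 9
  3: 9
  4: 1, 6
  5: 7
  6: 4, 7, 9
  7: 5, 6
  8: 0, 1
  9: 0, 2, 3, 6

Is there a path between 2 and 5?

From 2 we can reach 0, 1, 2, 3, 4, 5, 6, 7, 8, 9, which includes 5.

Yes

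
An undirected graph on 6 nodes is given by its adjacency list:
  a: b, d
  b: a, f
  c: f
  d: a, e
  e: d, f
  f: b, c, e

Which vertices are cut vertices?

f

Removing f increases the component count from 1 to 2, so f is a cut vertex.
By contrast removing e leaves 1 component; it is not a cut vertex. No other vertex is a cut vertex either.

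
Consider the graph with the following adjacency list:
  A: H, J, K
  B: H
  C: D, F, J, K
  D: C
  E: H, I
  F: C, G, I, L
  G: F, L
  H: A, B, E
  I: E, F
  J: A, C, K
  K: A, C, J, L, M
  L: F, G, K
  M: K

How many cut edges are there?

3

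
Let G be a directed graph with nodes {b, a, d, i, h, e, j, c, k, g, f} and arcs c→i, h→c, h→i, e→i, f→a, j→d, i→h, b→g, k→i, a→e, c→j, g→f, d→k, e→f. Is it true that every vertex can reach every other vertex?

There is no directed path from f to b, so the graph is not strongly connected.

No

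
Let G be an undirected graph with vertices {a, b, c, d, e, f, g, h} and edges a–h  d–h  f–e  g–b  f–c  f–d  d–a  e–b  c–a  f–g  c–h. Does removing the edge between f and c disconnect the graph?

No

After removing f–c, the path f-d-a-c still connects them, so the edge is not a bridge.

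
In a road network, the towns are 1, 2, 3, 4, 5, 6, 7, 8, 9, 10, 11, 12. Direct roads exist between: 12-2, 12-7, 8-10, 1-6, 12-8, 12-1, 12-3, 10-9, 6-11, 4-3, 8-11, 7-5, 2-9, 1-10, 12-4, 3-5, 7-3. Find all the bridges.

The edges on the cycle 12-1-6-11-8-12 are not bridges since each lies on that cycle.
Every edge lies on some cycle, so there are no bridges.

none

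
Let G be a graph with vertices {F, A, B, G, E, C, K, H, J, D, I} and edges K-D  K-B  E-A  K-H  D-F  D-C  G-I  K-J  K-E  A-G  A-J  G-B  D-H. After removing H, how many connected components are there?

1

With H gone, the remaining components are: {A, B, C, D, E, F, G, I, J, K}.
That is 1 component.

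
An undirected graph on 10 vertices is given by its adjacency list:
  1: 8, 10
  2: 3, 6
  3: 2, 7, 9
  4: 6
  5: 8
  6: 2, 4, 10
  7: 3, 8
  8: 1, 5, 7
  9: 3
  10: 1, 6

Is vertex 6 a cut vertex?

Yes

Deleting 6 raises the number of components from 1 to 2, so 6 is a cut vertex.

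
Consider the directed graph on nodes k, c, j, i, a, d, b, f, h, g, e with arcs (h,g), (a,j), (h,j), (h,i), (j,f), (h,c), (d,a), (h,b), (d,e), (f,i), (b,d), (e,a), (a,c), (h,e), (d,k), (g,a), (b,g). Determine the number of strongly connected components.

11

{f} is an SCC by itself.
{h} is an SCC by itself.
{i} is an SCC by itself.
{k} is an SCC by itself.
{e} is an SCC by itself.
(and 6 more singleton SCCs)
That gives 11 strongly connected components.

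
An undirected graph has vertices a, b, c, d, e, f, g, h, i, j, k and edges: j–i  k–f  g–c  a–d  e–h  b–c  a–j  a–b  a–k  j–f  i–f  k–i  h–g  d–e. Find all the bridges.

none

The edges on the cycle k-i-f-k are not bridges since each lies on that cycle.
Every edge lies on some cycle, so there are no bridges.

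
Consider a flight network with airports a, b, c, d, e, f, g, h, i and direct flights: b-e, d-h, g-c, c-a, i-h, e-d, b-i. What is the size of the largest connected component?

f is isolated — a component by itself.
Starting from a we can reach a, c, g. That is one component of size 3.
Starting from b we can reach b, d, e, h, i. That is one component of size 5.
The largest has 5 vertices.

5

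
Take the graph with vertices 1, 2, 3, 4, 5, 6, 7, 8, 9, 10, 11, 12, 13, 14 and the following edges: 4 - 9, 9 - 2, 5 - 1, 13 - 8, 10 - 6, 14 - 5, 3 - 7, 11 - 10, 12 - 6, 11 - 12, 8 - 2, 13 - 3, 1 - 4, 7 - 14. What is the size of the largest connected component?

10

Starting from 6 we can reach 6, 10, 11, 12. That is one component of size 4.
Starting from 1 we can reach 1, 2, 3, 4, 5, 7, 8, 9, 13, 14. That is one component of size 10.
The largest has 10 vertices.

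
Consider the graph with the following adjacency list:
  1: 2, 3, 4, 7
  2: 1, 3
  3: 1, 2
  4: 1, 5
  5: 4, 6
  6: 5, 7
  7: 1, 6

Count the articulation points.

1

Removing 1 increases the component count from 1 to 2, so 1 is a cut vertex.
By contrast removing 2 leaves 1 component; it is not a cut vertex. No other vertex is a cut vertex either.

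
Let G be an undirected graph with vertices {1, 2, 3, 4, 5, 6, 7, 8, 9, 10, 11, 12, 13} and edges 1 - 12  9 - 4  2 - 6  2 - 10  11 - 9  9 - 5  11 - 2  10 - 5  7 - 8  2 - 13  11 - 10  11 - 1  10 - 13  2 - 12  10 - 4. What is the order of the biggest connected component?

3 is isolated — a component by itself.
Starting from 7 we can reach 7, 8. That is one component of size 2.
Starting from 1 we can reach 1, 2, 4, 5, 6, 9, 10, 11, 12, 13. That is one component of size 10.
The largest has 10 vertices.

10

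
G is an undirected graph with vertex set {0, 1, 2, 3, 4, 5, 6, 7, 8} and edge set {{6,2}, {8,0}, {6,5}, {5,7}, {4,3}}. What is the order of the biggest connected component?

1 is isolated — a component by itself.
Starting from 0 we can reach 0, 8. That is one component of size 2.
Starting from 3 we can reach 3, 4. That is one component of size 2.
Starting from 2 we can reach 2, 5, 6, 7. That is one component of size 4.
The largest has 4 vertices.

4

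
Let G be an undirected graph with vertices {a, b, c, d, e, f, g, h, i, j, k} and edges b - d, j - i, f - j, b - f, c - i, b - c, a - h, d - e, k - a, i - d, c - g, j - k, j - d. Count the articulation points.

Removing a increases the component count from 1 to 2, so a is a cut vertex.
Removing c increases the component count from 1 to 2, so c is a cut vertex.
Removing d increases the component count from 1 to 2, so d is a cut vertex.
Likewise j, k are cut vertices.
By contrast removing g leaves 1 component; it is not a cut vertex. No other vertex is a cut vertex either.

5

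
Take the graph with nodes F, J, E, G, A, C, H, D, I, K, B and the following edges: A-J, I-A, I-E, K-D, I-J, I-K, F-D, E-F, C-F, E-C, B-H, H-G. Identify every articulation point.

Removing H increases the component count from 2 to 3, so H is a cut vertex.
Removing I increases the component count from 2 to 3, so I is a cut vertex.
By contrast removing C leaves 2 components; it is not a cut vertex. No other vertex is a cut vertex either.

H, I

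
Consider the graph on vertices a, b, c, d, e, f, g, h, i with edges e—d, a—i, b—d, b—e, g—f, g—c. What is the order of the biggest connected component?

h is isolated — a component by itself.
Starting from a we can reach a, i. That is one component of size 2.
Starting from b we can reach b, d, e. That is one component of size 3.
Starting from c we can reach c, f, g. That is one component of size 3.
The largest has 3 vertices.

3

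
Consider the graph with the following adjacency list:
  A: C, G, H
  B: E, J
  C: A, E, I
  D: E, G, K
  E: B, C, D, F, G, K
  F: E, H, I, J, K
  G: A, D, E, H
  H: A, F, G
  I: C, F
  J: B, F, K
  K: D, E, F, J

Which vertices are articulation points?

none

Removing K, for instance, still leaves 1 component. No single vertex removal increases the component count — the graph has no articulation points.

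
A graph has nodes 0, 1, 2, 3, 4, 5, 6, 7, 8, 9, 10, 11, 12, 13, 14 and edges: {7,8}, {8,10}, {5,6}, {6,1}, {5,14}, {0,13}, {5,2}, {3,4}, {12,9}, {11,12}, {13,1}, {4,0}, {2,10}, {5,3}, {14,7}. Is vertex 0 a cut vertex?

No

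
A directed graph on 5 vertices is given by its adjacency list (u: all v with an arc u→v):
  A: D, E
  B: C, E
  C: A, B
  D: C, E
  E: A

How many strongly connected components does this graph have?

{A, B, C, D, E} are all mutually reachable — one SCC of size 5.
That gives 1 strongly connected component.

1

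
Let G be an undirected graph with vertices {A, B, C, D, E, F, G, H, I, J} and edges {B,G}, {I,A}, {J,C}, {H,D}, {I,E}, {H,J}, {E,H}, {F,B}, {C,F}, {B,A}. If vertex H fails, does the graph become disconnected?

Yes

Deleting H raises the number of components from 1 to 2, so H is a cut vertex.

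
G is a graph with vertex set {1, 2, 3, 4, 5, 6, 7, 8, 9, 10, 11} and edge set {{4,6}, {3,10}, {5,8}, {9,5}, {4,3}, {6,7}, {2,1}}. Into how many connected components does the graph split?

11 is isolated — a component by itself.
Starting from 1 we can reach 1, 2. That is one component of size 2.
Starting from 5 we can reach 5, 8, 9. That is one component of size 3.
Starting from 3 we can reach 3, 4, 6, 7, 10. That is one component of size 5.
Total: 4 components.

4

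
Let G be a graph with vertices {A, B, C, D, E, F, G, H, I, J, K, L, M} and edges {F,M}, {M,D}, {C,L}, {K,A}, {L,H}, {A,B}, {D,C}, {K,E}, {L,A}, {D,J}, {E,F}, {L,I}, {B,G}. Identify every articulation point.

A, B, D, L

Removing A increases the component count from 1 to 2, so A is a cut vertex.
Removing B increases the component count from 1 to 2, so B is a cut vertex.
Removing D increases the component count from 1 to 2, so D is a cut vertex.
Likewise L is a cut vertex.
By contrast removing J leaves 1 component; it is not a cut vertex. No other vertex is a cut vertex either.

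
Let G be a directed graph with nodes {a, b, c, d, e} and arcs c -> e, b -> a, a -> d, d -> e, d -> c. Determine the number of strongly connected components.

{a} is an SCC by itself.
{d} is an SCC by itself.
{b} is an SCC by itself.
{c} is an SCC by itself.
{e} is an SCC by itself.
That gives 5 strongly connected components.

5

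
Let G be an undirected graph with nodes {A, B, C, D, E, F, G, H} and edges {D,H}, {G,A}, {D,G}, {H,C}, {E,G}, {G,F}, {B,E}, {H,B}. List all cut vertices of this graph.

G, H

Removing G increases the component count from 1 to 3, so G is a cut vertex.
Removing H increases the component count from 1 to 2, so H is a cut vertex.
By contrast removing F leaves 1 component; it is not a cut vertex. No other vertex is a cut vertex either.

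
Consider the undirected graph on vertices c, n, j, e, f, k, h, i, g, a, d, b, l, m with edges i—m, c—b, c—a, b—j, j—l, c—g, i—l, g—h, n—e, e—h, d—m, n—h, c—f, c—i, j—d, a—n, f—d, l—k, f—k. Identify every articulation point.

c

Removing c increases the component count from 1 to 2, so c is a cut vertex.
By contrast removing l leaves 1 component; it is not a cut vertex. No other vertex is a cut vertex either.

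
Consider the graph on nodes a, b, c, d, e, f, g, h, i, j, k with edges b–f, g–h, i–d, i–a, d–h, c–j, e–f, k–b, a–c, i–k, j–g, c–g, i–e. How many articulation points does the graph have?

1

Removing i increases the component count from 1 to 2, so i is a cut vertex.
By contrast removing h leaves 1 component; it is not a cut vertex. No other vertex is a cut vertex either.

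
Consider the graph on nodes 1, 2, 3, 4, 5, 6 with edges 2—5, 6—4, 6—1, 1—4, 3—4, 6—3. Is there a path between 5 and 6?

No

The component containing 5 is {2, 5}, and 6 is not in it.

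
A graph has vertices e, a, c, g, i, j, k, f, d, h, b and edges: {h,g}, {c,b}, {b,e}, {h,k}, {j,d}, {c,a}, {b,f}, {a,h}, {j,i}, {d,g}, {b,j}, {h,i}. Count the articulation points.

Removing b increases the component count from 1 to 3, so b is a cut vertex.
Removing h increases the component count from 1 to 2, so h is a cut vertex.
By contrast removing e leaves 1 component; it is not a cut vertex. No other vertex is a cut vertex either.

2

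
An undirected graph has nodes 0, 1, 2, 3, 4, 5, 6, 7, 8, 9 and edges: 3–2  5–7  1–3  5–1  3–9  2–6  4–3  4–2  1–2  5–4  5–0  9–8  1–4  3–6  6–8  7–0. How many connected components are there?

Starting from 0 we can reach 0, 1, 2, 3, 4, 5, 6, 7, 8, 9. That is one component of size 10.
Total: 1 component.

1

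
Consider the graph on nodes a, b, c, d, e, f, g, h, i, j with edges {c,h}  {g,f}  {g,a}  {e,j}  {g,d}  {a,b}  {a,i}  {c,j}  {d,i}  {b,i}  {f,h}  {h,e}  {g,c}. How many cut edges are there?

The edges on the cycle g-f-h-e-j-c-g are not bridges since each lies on that cycle.
Every edge lies on some cycle, so there are no bridges.

0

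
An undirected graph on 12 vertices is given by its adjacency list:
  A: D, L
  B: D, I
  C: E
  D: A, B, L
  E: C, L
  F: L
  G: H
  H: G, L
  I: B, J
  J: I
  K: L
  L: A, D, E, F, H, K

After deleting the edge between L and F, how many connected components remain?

2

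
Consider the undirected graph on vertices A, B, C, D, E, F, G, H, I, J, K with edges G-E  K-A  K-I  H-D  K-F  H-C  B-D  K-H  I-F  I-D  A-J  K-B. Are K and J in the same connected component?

Yes

From K we can reach A, B, C, D, F, H, I, J, K, which includes J.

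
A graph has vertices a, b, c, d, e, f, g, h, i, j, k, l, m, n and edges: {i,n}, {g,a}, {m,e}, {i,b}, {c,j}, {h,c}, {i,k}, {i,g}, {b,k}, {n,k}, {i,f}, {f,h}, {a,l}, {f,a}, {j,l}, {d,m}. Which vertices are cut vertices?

i, m

Removing i increases the component count from 2 to 3, so i is a cut vertex.
Removing m increases the component count from 2 to 3, so m is a cut vertex.
By contrast removing f leaves 2 components; it is not a cut vertex. No other vertex is a cut vertex either.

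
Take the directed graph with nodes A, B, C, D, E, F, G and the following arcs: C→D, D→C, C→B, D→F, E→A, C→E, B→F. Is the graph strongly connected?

No

There is no directed path from A to G, so the graph is not strongly connected.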